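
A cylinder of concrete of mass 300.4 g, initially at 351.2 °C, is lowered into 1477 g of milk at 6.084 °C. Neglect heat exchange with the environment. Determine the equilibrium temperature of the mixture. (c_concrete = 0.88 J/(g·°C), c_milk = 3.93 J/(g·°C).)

T_f ≈ 21.1 °C

T_f is the heat-capacity-weighted average of the initial temperatures:
T_f = (264.35·351.2 + 5804.6·6.084) / (264.35 + 5804.6)
    = 128156 / 6069 ≈ 21.12 °C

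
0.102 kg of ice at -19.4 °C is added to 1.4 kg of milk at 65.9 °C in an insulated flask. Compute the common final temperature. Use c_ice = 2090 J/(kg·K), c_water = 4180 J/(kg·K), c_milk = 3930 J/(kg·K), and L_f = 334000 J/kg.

T_f ≈ 54.7 °C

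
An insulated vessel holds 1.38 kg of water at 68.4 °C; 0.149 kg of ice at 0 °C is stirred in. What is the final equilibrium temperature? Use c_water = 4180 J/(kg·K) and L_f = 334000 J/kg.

Energy balance with sensible and latent terms:
melt ice: 0.149·334000 = 49766
  meltwater 0→T: 0.149·4180·T = 622.82 T
  water cools: 1.38·4180·(T − 68.4) = 5768.4(T − 68.4)
6391.2 T = 394559 − 49766 = 344793
T ≈ 53.95 °C — above 0 °C, consistent with complete melting.

T_f ≈ 53.9 °C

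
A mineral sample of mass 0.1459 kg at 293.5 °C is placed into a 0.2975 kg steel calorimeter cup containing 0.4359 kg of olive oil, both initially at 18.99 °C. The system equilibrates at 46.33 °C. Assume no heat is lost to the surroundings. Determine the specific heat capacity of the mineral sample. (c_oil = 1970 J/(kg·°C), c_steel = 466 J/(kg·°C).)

c ≈ 756 J/(kg·°C)

Heat gained plus heat lost sum to zero:
0.1459×c×(46.33 − 293.5) + 0.4359×1970×(46.33 − 18.99) + 0.2975×466×(46.33 − 18.99) = 0
-36.06 c = -27268
c = -27268/-36.06 ≈ 756.1 J/(kg·°C)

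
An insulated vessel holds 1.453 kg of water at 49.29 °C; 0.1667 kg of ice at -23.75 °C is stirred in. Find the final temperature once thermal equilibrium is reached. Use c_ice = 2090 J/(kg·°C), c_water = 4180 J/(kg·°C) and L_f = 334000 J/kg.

Energy balance with sensible and latent terms:
warm ice to 0 °C: 0.1667×2090×(0 − (-23.75)) = 8274.6
  fusion: m_ice L_f = 0.1667×334000 = 55678
  meltwater 0→T: 0.1667×4180×T = 696.81 T
  water: 6073.5(T − 49.29)
6770.3 T = 299365 − 63952 = 235412
T ≈ 34.77 °C. Since T > 0 °C, the all-ice-melts assumption holds.

T_f ≈ 34.8 °C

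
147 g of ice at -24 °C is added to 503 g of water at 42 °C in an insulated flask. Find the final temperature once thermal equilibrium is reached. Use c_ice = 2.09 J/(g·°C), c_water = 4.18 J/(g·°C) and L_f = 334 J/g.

T_f ≈ 11.7 °C

Energy balance with sensible and latent terms:
warm ice to 0 °C: 147×2.09×(0 − (-24)) = 7373.5; melt ice: 147×334 = 49098; warm the meltwater: 614.46 T; water cools: 503×4.18×(T − 42) = 2102.5(T − 42)
2717 T = 88307 − 56472 = 31835
T ≈ 11.72 °C (positive, so assuming full melt was valid).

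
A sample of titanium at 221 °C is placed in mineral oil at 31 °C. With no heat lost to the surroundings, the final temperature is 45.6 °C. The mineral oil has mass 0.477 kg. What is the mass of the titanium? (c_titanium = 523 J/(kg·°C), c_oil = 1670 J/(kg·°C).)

m ≈ 0.127 kg

Heat gained plus heat lost sum to zero:
m·523·(45.6 − 221) + 0.477·1670·(45.6 − 31) = 0
-91734 m = -11630
m = -11630/-91734 ≈ 0.1268 kg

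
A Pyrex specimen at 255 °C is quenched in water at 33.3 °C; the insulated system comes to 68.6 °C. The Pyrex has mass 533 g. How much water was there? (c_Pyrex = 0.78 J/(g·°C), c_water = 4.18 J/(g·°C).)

m ≈ 525 g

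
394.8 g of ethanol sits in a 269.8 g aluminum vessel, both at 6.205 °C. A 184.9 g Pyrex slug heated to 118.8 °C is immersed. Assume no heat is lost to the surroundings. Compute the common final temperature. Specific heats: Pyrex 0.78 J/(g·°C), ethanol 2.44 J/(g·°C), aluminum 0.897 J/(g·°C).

T_f ≈ 18.2 °C

Heat gained plus heat lost sum to zero:
184.9·0.78·(T − 118.8) + 394.8·2.44·(T − 6.205) + 269.8·0.897·(T − 6.205) = 0
1349.5 T = 24613
T = 24613/1349.5 ≈ 18.24 °C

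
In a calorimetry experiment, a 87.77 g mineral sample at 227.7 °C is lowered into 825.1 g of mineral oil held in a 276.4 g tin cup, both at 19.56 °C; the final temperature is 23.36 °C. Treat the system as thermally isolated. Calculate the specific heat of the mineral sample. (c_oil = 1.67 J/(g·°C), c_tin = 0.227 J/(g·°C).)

c ≈ 0.305 J/(g·°C)

Let T be the final temperature. ΣQ_i = 0:
87.77·c·(23.36 − 227.7) + 825.1·1.67·(23.36 − 19.56) + 276.4·0.227·(23.36 − 19.56) = 0
-17935 c = -5474.5
c = -5474.5/-17935 ≈ 0.3052 J/(g·°C)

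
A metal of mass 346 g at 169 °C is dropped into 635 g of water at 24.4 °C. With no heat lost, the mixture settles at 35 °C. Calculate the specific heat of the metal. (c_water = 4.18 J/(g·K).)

Heat lost by the metal = heat gained by the water:
346×c×(169 − 35) = 635×4.18×(35 − 24.4)
46364 c = 28136  ⇒  c ≈ 0.6068 J/(g·K)

c ≈ 0.607 J/(g·K)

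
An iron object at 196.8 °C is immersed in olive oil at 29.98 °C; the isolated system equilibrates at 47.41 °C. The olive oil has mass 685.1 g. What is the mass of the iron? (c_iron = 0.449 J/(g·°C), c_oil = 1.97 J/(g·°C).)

m ≈ 351 g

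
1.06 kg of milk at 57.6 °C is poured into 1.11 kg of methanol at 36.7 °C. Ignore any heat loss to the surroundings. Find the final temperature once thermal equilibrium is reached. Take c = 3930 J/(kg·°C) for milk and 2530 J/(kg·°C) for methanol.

T_f ≈ 49.2 °C

Let T be the final temperature. ΣQ_i = 0:
1.06·3930·(T − 57.6) + 1.11·2530·(T − 36.7) = 0
4165.8(T − 57.6) + 2808.3(T − 36.7) = 0
6974.1 T = 343015
T = 343015/6974.1 ≈ 49.18 °C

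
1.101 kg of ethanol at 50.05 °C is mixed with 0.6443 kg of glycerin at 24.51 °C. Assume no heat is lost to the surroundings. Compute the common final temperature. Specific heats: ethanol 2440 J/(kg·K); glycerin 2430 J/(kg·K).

Heat lost by the ethanol equals heat gained by the glycerin:
1.101*2440*(50.05 − T) = 0.6443*2430*(T − 24.51)
2686.4(50.05 − T) = 1565.6(T − 24.51)
4252.1 T = 172830  ⇒  T ≈ 40.65 °C

T_f ≈ 40.6 °C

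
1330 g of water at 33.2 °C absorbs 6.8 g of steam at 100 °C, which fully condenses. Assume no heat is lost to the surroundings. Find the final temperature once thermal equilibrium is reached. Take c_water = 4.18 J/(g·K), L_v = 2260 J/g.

Taking heat into each body as positive, Σ m c ΔT = 0:
condense steam: −6.8×2260 = −15368
  condensate cools 100→T: 6.8×4.18×(T − 100) = 28.42(T − 100)
  water warms: 1330×4.18×(T − 33.2) = 5559.4(T − 33.2)
5587.8 T = 15368 + 2842.4 + 184572 = 202782
T ≈ 36.29 °C, under the boiling point, so the assumption holds.

T_f ≈ 36.3 °C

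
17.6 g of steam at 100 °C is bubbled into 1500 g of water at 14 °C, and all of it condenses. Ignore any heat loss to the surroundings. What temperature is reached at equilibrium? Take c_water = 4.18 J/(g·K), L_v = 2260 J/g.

T_f ≈ 21.3 °C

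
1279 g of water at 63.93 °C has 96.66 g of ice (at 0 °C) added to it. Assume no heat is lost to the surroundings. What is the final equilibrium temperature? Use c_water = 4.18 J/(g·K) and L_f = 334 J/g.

Setting the total heat transfer to zero:
latent heat to melt: 96.66×334 = 32284; meltwater 0→T: 96.66×4.18×T = 404.04 T; water cools: 1279×4.18×(T − 63.93) = 5346.2(T − 63.93)
5750.3 T = 341784 − 32284 = 309499
T ≈ 53.82 °C — above 0 °C, consistent with complete melting.

T_f ≈ 53.8 °C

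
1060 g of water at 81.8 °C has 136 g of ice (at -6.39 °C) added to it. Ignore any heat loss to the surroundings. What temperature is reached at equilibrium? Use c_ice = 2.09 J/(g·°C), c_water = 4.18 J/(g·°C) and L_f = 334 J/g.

T_f ≈ 63.0 °C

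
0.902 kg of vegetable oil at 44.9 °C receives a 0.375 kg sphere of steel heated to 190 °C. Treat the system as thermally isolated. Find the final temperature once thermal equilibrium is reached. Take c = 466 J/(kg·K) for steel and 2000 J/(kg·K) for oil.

T_f ≈ 57.7 °C

Setting the total heat transfer to zero:
0.375·466·(T − 190) + 0.902·2000·(T − 44.9) = 0
1978.8 T = 114202
T ≈ 57.71 °C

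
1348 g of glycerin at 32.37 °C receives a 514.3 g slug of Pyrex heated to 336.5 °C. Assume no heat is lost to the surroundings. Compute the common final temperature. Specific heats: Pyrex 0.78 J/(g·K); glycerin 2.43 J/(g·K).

T_f ≈ 65.6 °C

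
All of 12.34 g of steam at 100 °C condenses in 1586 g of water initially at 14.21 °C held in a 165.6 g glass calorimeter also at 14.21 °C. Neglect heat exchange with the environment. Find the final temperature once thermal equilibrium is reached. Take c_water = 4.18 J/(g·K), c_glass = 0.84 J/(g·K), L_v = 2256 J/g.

T_f ≈ 18.9 °C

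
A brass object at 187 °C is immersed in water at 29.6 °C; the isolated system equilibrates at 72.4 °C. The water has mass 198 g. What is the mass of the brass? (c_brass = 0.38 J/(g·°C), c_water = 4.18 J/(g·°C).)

m ≈ 813 g

Heat lost by the brass = heat gained by the water:
m×0.38×(187 − 72.4) = 198×4.18×(72.4 − 29.6)
43.55 m = 35423  ⇒  m ≈ 813.4 g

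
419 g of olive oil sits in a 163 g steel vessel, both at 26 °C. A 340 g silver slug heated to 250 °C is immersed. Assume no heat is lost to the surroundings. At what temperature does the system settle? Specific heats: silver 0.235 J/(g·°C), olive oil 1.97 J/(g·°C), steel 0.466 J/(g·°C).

T_f ≈ 44.2 °C

Heat gained plus heat lost sum to zero:
340×0.235×(T − 250) + 419×1.97×(T − 26) + 163×0.466×(T − 26) = 0
981.29 T = 43411
T = 43411/981.29 ≈ 44.24 °C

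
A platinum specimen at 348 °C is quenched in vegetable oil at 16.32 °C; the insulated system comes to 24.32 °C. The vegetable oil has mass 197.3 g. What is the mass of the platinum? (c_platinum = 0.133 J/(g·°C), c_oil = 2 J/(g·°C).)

m ≈ 73.3 g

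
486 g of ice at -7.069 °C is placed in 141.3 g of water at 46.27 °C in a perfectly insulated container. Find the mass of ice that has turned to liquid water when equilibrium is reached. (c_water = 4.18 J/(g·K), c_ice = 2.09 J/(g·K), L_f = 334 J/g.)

m_melted ≈ 60.3 g

Water can give up m c ΔT = 141.3×4.18×46.27 = 27329 J before reaching 0 °C.
Of that, 486×2.09×7.069 = 7180.3 J goes to bring the ice to 0 °C, leaving 20148 J.
Fully melting the ice requires m_ice L_f = 486×334 = 162324 J.
That's not enough to melt it all — equilibrium is at 0 °C with ice remaining.
Mass melted = 20148/334 ≈ 60.32 g.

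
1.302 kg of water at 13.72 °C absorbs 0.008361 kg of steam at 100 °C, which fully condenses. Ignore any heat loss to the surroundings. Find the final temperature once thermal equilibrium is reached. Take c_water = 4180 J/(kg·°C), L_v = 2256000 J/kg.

T_f ≈ 17.7 °C

Taking heat into each body as positive, Σ m c ΔT = 0:
steam→water at 100 °C releases m L_v = 0.008361×2256000 = 18862
  condensed water 100 °C→T: 34.95(T − 100)
  water warms: 1.302×4180×(T − 13.72) = 5442.4(T − 13.72)
5477.3 T = 18862 + 3494.9 + 74669 = 97026
T ≈ 17.71 °C — below 100 °C, confirming all the steam condensed.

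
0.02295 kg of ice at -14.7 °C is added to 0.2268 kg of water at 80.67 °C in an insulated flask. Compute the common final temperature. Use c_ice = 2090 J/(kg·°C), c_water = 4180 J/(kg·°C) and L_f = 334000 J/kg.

T_f ≈ 65.2 °C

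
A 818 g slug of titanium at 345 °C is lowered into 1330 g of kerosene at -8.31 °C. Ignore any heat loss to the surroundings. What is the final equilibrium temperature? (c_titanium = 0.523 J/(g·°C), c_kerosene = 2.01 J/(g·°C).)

T_f ≈ 40.4 °C

Set heat shed by the hot body equal to heat absorbed by the cold body:
818×0.523×(345 − T) = 1330×2.01×(T − (-8.31))
427.81(345 − T) = 2673.3(T − (-8.31))
3101.1 T = 125381  ⇒  T ≈ 40.43 °C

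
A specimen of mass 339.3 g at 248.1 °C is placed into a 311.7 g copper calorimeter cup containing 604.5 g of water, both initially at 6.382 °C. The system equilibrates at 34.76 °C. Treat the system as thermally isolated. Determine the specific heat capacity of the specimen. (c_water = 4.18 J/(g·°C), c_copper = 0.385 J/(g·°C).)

c ≈ 1.04 J/(g·°C)

Net heat exchanged in the isolated system is zero:
339.3×c×(34.76 − 248.1) + 604.5×4.18×(34.76 − 6.382) + 311.7×0.385×(34.76 − 6.382) = 0
-72386 c = -75111
c = -75111/-72386 ≈ 1.038 J/(g·°C)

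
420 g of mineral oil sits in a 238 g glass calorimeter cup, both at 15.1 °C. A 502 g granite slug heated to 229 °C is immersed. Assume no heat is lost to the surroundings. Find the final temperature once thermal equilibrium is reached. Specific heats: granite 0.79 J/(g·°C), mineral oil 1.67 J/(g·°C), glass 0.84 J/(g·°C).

T_f ≈ 80.5 °C

Conservation of energy gives ΣQ = 0:
502·0.79·(T − 229) + 420·1.67·(T − 15.1) + 238·0.84·(T − 15.1) = 0
396.58(T − 229) + 701.4(T − 15.1) + 199.92(T − 15.1) = 0
1297.9 T = 104427
T ≈ 80.46 °C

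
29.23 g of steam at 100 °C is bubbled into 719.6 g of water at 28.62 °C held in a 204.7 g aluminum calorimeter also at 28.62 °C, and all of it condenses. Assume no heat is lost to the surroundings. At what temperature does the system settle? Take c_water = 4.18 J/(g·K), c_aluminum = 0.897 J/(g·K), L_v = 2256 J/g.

Net heat exchanged in the isolated system is zero:
steam→water at 100 °C releases m L_v = 29.23×2256 = 65943
  condensed water 100 °C→T: 122.18(T − 100)
  water warms: 719.6×4.18×(T − 28.62) = 3007.9(T − 28.62)
  aluminum cup: 204.7×0.897×(T − 28.62) = 183.62(T − 28.62)
3313.7 T = 65943 + 12218 + 91342 = 169503
T ≈ 51.15 °C (< 100 °C, so full condensation is consistent).

T_f ≈ 51.2 °C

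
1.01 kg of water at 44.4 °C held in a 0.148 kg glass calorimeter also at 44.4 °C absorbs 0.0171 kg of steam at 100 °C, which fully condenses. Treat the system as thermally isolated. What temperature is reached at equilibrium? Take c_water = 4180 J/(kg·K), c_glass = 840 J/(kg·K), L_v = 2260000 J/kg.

T_f ≈ 54.0 °C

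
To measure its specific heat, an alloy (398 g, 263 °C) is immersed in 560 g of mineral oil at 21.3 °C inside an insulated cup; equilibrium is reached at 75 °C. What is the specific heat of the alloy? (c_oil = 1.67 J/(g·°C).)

m_s c (T_s − T_f) = m_oil c_oil (T_f − T_0):
398·c·(263 − 75) = 560·1.67·(75 − 21.3)
74824 c = 50220  ⇒  c ≈ 0.6712 J/(g·°C)

c ≈ 0.671 J/(g·°C)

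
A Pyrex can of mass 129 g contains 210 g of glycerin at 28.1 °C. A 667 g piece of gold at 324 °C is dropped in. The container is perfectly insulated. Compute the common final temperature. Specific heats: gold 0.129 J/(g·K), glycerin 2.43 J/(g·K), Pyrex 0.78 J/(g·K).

T_f = Σ m_i c_i T_i / Σ m_i c_i:
T_f = (86.04·324 + 510.3·28.1 + 100.62·28.1) / (86.04 + 510.3 + 100.62)
    = 45045 / 696.96 ≈ 64.63 °C

T_f ≈ 64.6 °C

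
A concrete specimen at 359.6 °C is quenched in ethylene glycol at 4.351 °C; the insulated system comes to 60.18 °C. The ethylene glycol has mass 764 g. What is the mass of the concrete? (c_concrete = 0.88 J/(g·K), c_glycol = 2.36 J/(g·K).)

m ≈ 382 g

Energy conservation, ΣQ = 0:
m·0.88·(60.18 − 359.6) + 764·2.36·(60.18 − 4.351) = 0
-263.49 m = -100662
m = -100662/-263.49 ≈ 382 g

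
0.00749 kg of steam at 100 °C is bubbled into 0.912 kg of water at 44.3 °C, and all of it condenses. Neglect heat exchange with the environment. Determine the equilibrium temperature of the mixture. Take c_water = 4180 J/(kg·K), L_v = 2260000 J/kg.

T_f ≈ 49.2 °C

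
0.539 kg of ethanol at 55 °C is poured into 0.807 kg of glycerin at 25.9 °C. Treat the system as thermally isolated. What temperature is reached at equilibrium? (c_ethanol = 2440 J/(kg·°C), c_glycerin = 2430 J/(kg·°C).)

T_f ≈ 37.6 °C

Net heat exchanged in the isolated system is zero:
0.539·2440·(T − 55) + 0.807·2430·(T − 25.9) = 0
3276.2 T = 123124
T = 123124/3276.2 ≈ 37.58 °C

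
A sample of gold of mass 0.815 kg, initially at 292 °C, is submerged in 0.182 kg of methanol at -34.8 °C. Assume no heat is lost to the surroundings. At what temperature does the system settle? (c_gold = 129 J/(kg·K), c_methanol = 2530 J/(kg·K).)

T_f ≈ 25.9 °C

Energy conservation, ΣQ = 0:
0.815*129*(T − 292) + 0.182*2530*(T − (-34.8)) = 0
(105.13 + 460.46) T = 105.13*292 + 460.46*(-34.8)
T = 14675 / 565.6 = 25.9 °C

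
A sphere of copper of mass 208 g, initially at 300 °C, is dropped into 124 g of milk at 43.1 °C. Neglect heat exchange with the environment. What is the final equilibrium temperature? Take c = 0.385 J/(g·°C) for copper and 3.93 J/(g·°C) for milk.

|Q_copper| = |Q_milk|:
208*0.385*(300 − T) = 124*3.93*(T − 43.1)
80.08(300 − T) = 487.32(T − 43.1)
567.4 T = 45027  ⇒  T ≈ 79.36 °C

T_f ≈ 79.4 °C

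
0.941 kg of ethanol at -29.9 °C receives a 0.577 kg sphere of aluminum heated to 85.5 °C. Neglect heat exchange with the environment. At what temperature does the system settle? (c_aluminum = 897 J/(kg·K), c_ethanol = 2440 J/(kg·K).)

T_f ≈ -8.7 °C

Net heat exchanged in the isolated system is zero:
0.577·897·(T − 85.5) + 0.941·2440·(T − (-29.9)) = 0
(517.57 + 2296) T = 517.57·85.5 + 2296·(-29.9)
T = -24399 / 2813.6 = -8.67 °C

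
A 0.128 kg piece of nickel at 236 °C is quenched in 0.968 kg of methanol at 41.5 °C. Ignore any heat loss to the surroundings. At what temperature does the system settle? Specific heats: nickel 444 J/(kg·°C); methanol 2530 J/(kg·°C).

Heat lost by the nickel equals heat gained by the methanol:
0.128×444×(236 − T) = 0.968×2530×(T − 41.5)
56.83(236 − T) = 2449(T − 41.5)
2505.9 T = 115048  ⇒  T ≈ 45.91 °C

T_f ≈ 45.9 °C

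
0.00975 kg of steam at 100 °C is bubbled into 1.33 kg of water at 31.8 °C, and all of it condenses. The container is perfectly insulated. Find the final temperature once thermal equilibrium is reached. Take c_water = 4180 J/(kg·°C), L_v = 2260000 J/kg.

T_f ≈ 36.2 °C

Net heat exchanged in the isolated system is zero:
condense steam: −0.00975·2260000 = −22035
  condensate cools 100→T: 0.00975·4180·(T − 100) = 40.76(T − 100)
  water warms: 1.33·4180·(T − 31.8) = 5559.4(T − 31.8)
5600.2 T = 22035 + 4075.5 + 176789 = 202899
T ≈ 36.23 °C (< 100 °C, so full condensation is consistent).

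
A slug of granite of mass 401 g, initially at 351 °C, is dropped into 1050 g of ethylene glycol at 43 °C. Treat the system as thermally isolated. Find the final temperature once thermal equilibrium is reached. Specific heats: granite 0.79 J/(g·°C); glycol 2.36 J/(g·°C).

T_f ≈ 77.9 °C

Net heat exchanged in the isolated system is zero:
401·0.79·(T − 351) + 1050·2.36·(T − 43) = 0
2794.8 T = 217747
T ≈ 77.91 °C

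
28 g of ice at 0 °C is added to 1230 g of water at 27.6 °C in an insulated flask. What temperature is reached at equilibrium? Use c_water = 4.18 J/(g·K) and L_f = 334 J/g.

Energy balance with sensible and latent terms:
melt ice: 28·334 = 9352; meltwater 0→T: 28·4.18·T = 117.04 T; water: 5141.4(T − 27.6)
5258.4 T = 141903 − 9352 = 132551
T ≈ 25.21 °C. Since T > 0 °C, the all-ice-melts assumption holds.

T_f ≈ 25.2 °C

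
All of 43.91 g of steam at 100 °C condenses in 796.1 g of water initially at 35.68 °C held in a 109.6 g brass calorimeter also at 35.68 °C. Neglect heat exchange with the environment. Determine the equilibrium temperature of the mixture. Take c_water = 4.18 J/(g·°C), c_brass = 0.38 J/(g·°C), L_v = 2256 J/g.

T_f ≈ 66.9 °C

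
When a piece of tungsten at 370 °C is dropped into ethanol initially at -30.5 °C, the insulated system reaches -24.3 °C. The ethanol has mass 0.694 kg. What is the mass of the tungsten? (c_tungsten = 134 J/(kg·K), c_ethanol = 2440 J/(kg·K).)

m ≈ 0.199 kg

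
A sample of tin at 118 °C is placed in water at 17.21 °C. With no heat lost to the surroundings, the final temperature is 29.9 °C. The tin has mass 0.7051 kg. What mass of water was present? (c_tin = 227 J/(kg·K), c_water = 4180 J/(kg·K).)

m ≈ 0.266 kg

Conservation of energy gives ΣQ = 0:
0.7051·227·(29.9 − 118) + m·4180·(29.9 − 17.21) = 0
53044 m = 14101
m = 14101/53044 ≈ 0.2658 kg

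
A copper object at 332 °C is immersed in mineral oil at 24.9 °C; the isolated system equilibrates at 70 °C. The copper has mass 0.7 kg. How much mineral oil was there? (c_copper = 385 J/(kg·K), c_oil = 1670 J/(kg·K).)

Setting the total heat transfer to zero:
0.7×385×(70 − 332) + m×1670×(70 − 24.9) = 0
75317 m = 70609
m = 70609/75317 ≈ 0.9375 kg

m ≈ 0.937 kg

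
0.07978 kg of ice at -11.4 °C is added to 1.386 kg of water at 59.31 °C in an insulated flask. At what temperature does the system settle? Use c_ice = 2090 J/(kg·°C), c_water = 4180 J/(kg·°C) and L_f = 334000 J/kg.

Let T be the final temperature. ΣQ_i = 0:
ice -11.4→0 °C: 0.07978·2090·11.4 = 1900.8; melt ice: 0.07978·334000 = 26647; meltwater 0→T: 0.07978·4180·T = 333.48 T; water cools: 1.386·4180·(T − 59.31) = 5793.5(T − 59.31)
6127 T = 343611 − 28547 = 315064
T ≈ 51.42 °C. Since T > 0 °C, the all-ice-melts assumption holds.

T_f ≈ 51.4 °C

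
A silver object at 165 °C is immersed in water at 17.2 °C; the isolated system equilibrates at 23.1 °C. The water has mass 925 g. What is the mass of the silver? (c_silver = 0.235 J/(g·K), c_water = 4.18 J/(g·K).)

m ≈ 684 g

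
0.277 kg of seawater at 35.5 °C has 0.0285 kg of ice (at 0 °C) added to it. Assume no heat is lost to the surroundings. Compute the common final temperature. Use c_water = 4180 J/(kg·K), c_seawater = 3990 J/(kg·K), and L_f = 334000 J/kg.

Energy balance with sensible and latent terms:
fusion: m_ice L_f = 0.0285×334000 = 9519; warm the meltwater: 119.13 T; seawater cools: 0.277×3990×(T − 35.5) = 1105.2(T − 35.5)
1224.4 T = 39236 − 9519 = 29717
T ≈ 24.27 °C (positive, so assuming full melt was valid).

T_f ≈ 24.3 °C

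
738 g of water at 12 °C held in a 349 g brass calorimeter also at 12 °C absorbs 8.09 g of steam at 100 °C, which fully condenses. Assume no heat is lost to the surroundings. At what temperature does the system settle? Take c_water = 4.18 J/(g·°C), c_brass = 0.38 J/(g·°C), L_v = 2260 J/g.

Energy conservation, ΣQ = 0:
condense steam: −8.09×2260 = −18283; condensate cools 100→T: 8.09×4.18×(T − 100) = 33.82(T − 100); water warms: 738×4.18×(T − 12) = 3084.8(T − 12); cup: 132.62(T − 12)
3251.3 T = 18283 + 3381.6 + 38610 = 60275
T ≈ 18.54 °C (< 100 °C, so full condensation is consistent).

T_f ≈ 18.5 °C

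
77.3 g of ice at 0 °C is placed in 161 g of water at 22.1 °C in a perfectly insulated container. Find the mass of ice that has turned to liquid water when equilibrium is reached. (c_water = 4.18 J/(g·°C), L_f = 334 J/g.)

Cooling the water to 0 °C releases 161·4.18·22.1 = 14873 J.
Fully melting the ice requires m_ice L_f = 77.3·334 = 25818 J.
Since 14873 < 25818 J, not all the ice melts; equilibrium is at 0 °C.
m_melt = 14873 / L_f = 44.53 g.

m_melted ≈ 44.5 g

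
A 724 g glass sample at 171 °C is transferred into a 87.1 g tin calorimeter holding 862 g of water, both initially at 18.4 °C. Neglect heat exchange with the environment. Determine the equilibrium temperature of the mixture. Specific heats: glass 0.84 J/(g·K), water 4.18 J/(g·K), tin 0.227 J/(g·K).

Energy conservation, ΣQ = 0:
724·0.84·(T − 171) + 862·4.18·(T − 18.4) + 87.1·0.227·(T − 18.4) = 0
(608.16 + 3603.2 + 19.77) T = 608.16·171 + 3603.2·18.4 + 19.77·18.4
T = 170657/4231.1 ≈ 40.33 °C

T_f ≈ 40.3 °C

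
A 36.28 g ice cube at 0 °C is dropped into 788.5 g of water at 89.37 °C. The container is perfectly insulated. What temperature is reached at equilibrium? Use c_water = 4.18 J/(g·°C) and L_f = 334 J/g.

T_f ≈ 81.9 °C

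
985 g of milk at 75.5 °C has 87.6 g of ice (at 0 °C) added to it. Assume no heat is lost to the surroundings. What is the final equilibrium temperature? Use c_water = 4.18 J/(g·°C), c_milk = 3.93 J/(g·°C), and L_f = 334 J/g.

Heat gained plus heat lost sum to zero:
fusion: m_ice L_f = 87.6·334 = 29258
  meltwater 0→T: 87.6·4.18·T = 366.17 T
  milk cools: 985·3.93·(T − 75.5) = 3871.1(T − 75.5)
4237.2 T = 292264 − 29258 = 263006
T ≈ 62.07 °C — above 0 °C, consistent with complete melting.

T_f ≈ 62.1 °C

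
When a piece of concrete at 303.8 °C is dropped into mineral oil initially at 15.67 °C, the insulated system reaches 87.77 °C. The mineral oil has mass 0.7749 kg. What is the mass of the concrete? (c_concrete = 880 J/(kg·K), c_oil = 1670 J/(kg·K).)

m ≈ 0.491 kg

Heat lost by the concrete = heat gained by the oil:
m×880×(303.8 − 87.77) = 0.7749×1670×(87.77 − 15.67)
190106 m = 93303  ⇒  m ≈ 0.4908 kg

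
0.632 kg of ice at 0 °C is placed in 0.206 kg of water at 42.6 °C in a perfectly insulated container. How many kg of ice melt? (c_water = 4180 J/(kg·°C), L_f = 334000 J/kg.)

m_melted ≈ 0.11 kg

Cooling the water to 0 °C releases 0.206×4180×42.6 = 36682 J.
To melt every bit of ice: 0.632×334000 = 211088 J.
That's not enough to melt it all — equilibrium is at 0 °C with ice remaining.
m_melt = 36682 / L_f = 0.1098 kg.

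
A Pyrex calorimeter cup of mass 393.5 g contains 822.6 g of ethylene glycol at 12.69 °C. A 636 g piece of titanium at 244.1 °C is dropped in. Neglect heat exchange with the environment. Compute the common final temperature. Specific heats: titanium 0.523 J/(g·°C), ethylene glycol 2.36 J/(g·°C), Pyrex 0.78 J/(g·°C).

T_f ≈ 42.5 °C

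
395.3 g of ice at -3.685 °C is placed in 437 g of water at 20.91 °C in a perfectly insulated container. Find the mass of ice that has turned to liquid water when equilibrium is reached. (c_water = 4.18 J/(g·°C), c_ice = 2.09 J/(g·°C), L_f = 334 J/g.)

Heat available from the water dropping to 0 °C: 437×4.18×20.91 = 38195 J.
Of that, 395.3×2.09×3.685 = 3044.5 J goes to bring the ice to 0 °C, leaving 35151 J.
Melting all 395.3 g of ice would need 395.3×334 = 132030 J.
35151 J < 132030 J, so only part of the ice melts and the system sits at 0 °C.
m_melt = 35151 / L_f = 105.2 g.

m_melted ≈ 105 g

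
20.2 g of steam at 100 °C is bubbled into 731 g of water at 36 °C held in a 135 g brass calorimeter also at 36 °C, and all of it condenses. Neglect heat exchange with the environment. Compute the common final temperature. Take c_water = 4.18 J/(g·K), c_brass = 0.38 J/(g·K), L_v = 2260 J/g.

T_f ≈ 52.0 °C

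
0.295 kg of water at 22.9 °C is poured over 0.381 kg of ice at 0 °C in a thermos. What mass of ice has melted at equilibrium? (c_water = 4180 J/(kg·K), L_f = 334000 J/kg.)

m_melted ≈ 0.0845 kg

Heat available from the water dropping to 0 °C: 0.295·4180·22.9 = 28238 J.
Melting all 0.381 kg of ice would need 0.381·334000 = 127254 J.
That's not enough to melt it all — equilibrium is at 0 °C with ice remaining.
Mass melted = 28238/334000 ≈ 0.08454 kg.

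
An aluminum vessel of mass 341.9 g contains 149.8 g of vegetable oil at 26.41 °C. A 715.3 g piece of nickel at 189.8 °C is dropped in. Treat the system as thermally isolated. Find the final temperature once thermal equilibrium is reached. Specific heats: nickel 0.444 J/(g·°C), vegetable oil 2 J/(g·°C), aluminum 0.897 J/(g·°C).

Heat gained plus heat lost sum to zero:
715.3×0.444×(T − 189.8) + 149.8×2×(T − 26.41) + 341.9×0.897×(T − 26.41) = 0
(317.59 + 299.6 + 306.68) T = 317.59×189.8 + 299.6×26.41 + 306.68×26.41
T ≈ 82.58 °C

T_f ≈ 82.6 °C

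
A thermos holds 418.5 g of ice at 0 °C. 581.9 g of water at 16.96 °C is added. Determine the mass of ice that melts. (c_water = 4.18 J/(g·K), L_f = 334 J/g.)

m_melted ≈ 124 g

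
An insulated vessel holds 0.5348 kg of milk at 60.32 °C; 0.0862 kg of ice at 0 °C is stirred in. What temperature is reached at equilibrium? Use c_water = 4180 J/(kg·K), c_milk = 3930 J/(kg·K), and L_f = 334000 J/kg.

Energy balance with sensible and latent terms:
melt ice: 0.0862·334000 = 28791
  meltwater 0→T: 0.0862·4180·T = 360.32 T
  milk: 2101.8(T − 60.32)
2462.1 T = 126778 − 28791 = 97988
T ≈ 39.80 °C. Since T > 0 °C, the all-ice-melts assumption holds.

T_f ≈ 39.8 °C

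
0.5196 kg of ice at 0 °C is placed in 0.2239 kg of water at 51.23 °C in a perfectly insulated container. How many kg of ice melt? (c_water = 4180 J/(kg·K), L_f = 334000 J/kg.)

m_melted ≈ 0.144 kg

Cooling the water to 0 °C releases 0.2239·4180·51.23 = 47946 J.
Fully melting the ice requires m_ice L_f = 0.5196·334000 = 173546 J.
Since 47946 < 173546 J, not all the ice melts; equilibrium is at 0 °C.
Mass melted = 47946/334000 ≈ 0.1436 kg.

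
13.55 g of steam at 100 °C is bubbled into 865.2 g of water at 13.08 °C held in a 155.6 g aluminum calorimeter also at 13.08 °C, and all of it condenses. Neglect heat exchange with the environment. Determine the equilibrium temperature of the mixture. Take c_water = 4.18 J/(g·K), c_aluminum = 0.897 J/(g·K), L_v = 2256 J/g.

Conservation of energy gives ΣQ = 0:
steam→water at 100 °C releases m L_v = 13.55·2256 = 30569; condensate cools 100→T: 13.55·4.18·(T − 100) = 56.64(T − 100); water warms: 865.2·4.18·(T − 13.08) = 3616.5(T − 13.08); aluminum cup: 155.6·0.897·(T − 13.08) = 139.57(T − 13.08)
3812.7 T = 30569 + 5663.9 + 49130 = 85363
T ≈ 22.39 °C, under the boiling point, so the assumption holds.

T_f ≈ 22.4 °C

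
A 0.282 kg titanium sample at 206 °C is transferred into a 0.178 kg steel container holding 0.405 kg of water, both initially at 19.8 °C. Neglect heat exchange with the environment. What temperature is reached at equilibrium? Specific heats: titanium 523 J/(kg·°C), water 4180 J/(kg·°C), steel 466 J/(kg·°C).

Net heat exchanged in the isolated system is zero:
0.282·523·(T − 206) + 0.405·4180·(T − 19.8) + 0.178·466·(T − 19.8) = 0
(147.49 + 1692.9 + 82.95) T = 147.49·206 + 1692.9·19.8 + 82.95·19.8
T = 65544 / 1923.3 = 34.1 °C

T_f ≈ 34.1 °C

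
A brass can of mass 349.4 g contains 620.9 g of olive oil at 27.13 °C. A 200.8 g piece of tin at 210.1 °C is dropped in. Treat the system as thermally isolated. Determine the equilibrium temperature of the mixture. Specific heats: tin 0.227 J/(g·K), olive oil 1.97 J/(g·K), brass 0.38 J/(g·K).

T_f = Σ m_i c_i T_i / Σ m_i c_i:
T_f = (45.58*210.1 + 1223.2*27.13 + 132.77*27.13) / (45.58 + 1223.2 + 132.77)
    = 46363 / 1401.5 ≈ 33.08 °C

T_f ≈ 33.1 °C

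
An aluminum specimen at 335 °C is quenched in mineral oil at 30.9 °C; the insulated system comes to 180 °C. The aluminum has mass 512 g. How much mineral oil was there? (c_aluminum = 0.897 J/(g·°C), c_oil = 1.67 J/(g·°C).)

m ≈ 286 g

|Q_aluminum| = |Q_oil|:
512×0.897×(335 − 180) = m×1.67×(180 − 30.9)
249 m = 71186  ⇒  m ≈ 285.9 g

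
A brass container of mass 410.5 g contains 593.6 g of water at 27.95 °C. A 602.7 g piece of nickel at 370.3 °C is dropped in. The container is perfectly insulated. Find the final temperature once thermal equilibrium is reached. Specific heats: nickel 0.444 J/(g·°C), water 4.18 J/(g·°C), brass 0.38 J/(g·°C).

T_f ≈ 59.5 °C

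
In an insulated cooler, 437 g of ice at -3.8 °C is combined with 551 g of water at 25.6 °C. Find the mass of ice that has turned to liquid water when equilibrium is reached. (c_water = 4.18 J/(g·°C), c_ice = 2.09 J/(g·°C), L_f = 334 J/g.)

Cooling the water to 0 °C releases 551·4.18·25.6 = 58961 J.
Of that, 437·2.09·3.8 = 3470.7 J goes to bring the ice to 0 °C, leaving 55491 J.
To melt every bit of ice: 437·334 = 145958 J.
That's not enough to melt it all — equilibrium is at 0 °C with ice remaining.
m_melt = 55491 / L_f = 166.1 g.

m_melted ≈ 166 g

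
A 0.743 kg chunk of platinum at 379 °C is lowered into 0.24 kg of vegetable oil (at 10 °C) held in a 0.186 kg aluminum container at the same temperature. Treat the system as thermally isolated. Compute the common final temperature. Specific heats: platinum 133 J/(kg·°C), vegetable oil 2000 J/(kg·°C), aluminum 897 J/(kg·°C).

T_f = Σ m_i c_i T_i / Σ m_i c_i:
T_f = (98.82·379 + 480·10 + 166.84·10) / (98.82 + 480 + 166.84)
    = 43921 / 745.66 ≈ 58.90 °C

T_f ≈ 58.9 °C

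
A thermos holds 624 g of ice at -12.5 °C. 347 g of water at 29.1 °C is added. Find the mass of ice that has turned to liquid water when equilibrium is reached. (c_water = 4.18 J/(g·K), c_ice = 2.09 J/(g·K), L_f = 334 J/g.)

m_melted ≈ 77.6 g

Cooling the water to 0 °C releases 347×4.18×29.1 = 42208 J.
Warming the ice to 0 °C takes 624×2.09×12.5 = 16302 J, leaving 25906 J for melting.
Melting all 624 g of ice would need 624×334 = 208416 J.
25906 J < 208416 J, so only part of the ice melts and the system sits at 0 °C.
m_melted×334 = 25906  ⇒  m_melted ≈ 77.56 g.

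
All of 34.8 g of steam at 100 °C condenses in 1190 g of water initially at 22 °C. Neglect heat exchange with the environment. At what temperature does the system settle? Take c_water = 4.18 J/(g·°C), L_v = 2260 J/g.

T_f ≈ 39.6 °C

Conservation of energy gives ΣQ = 0:
latent heat released on condensation: 34.8·2260 = 78648; condensed water 100 °C→T: 145.46(T − 100); water warms: 1190·4.18·(T − 22) = 4974.2(T − 22)
5119.7 T = 78648 + 14546 + 109432 = 202627
T ≈ 39.58 °C, under the boiling point, so the assumption holds.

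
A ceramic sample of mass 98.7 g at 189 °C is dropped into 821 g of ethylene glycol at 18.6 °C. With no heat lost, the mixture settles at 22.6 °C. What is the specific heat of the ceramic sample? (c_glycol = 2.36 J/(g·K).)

c ≈ 0.472 J/(g·K)

Heat lost by the ceramic sample = heat gained by the glycol:
98.7·c·(189 − 22.6) = 821·2.36·(22.6 − 18.6)
16424 c = 7750.2  ⇒  c ≈ 0.4719 J/(g·K)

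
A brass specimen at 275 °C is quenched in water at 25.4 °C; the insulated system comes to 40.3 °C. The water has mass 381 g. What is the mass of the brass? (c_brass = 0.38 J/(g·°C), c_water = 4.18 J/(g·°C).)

Heat lost by the brass = heat gained by the water:
m·0.38·(275 − 40.3) = 381·4.18·(40.3 − 25.4)
89.19 m = 23729  ⇒  m ≈ 266.1 g

m ≈ 266 g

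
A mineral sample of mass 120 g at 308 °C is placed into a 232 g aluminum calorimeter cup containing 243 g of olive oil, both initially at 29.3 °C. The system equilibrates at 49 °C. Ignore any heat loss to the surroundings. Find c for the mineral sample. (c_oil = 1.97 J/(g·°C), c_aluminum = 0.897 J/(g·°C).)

c ≈ 0.435 J/(g·°C)

Setting the total heat transfer to zero:
120×c×(49 − 308) + 243×1.97×(49 − 29.3) + 232×0.897×(49 − 29.3) = 0
-31080 c = -13530
c = -13530/-31080 ≈ 0.4353 J/(g·°C)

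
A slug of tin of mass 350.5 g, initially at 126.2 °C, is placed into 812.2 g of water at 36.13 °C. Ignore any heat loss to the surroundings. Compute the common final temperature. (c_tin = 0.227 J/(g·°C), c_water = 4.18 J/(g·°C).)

Energy conservation, ΣQ = 0:
350.5·0.227·(T − 126.2) + 812.2·4.18·(T − 36.13) = 0
79.56(T − 126.2) + 3395(T − 36.13) = 0
(79.56 + 3395) T = 79.56·126.2 + 3395·36.13
T ≈ 38.19 °C

T_f ≈ 38.2 °C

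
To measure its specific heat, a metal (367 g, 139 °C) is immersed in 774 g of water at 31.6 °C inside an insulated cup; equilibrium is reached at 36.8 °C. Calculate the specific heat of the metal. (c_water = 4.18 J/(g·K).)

c ≈ 0.449 J/(g·K)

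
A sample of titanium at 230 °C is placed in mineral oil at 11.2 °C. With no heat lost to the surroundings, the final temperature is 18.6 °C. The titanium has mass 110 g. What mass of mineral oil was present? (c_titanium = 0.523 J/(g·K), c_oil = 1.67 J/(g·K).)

Net heat exchanged in the isolated system is zero:
110·0.523·(18.6 − 230) + m·1.67·(18.6 − 11.2) = 0
12.36 m = 12162
m = 12162/12.36 ≈ 984.1 g

m ≈ 984 g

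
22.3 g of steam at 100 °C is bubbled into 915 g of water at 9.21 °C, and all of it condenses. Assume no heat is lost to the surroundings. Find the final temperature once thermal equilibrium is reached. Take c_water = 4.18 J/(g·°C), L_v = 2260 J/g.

Taking heat into each body as positive, Σ m c ΔT = 0:
latent heat released on condensation: 22.3·2260 = 50398; condensate cools 100→T: 22.3·4.18·(T − 100) = 93.21(T − 100); water warms: 915·4.18·(T − 9.21) = 3824.7(T − 9.21)
3917.9 T = 50398 + 9321.4 + 35225 = 94945
T ≈ 24.23 °C, under the boiling point, so the assumption holds.

T_f ≈ 24.2 °C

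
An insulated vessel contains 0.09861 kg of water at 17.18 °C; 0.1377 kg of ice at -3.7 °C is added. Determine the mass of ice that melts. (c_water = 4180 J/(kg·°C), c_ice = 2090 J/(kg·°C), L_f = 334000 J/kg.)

Cooling the water to 0 °C releases 0.09861·4180·17.18 = 7081.4 J.
Warming the ice to 0 °C takes 0.1377·2090·3.7 = 1064.8 J, leaving 6016.6 J for melting.
To melt every bit of ice: 0.1377·334000 = 45992 J.
Since 6016.6 < 45992 J, not all the ice melts; equilibrium is at 0 °C.
m_melted·334000 = 6016.6  ⇒  m_melted ≈ 0.01801 kg.

m_melted ≈ 0.018 kg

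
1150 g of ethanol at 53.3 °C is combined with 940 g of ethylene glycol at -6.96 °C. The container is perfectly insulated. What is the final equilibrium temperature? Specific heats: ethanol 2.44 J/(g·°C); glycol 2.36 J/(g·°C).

T_f ≈ 26.7 °C

Conservation of energy gives ΣQ = 0:
1150·2.44·(T − 53.3) + 940·2.36·(T − (-6.96)) = 0
(2806 + 2218.4) T = 2806·53.3 + 2218.4·(-6.96)
T ≈ 26.69 °C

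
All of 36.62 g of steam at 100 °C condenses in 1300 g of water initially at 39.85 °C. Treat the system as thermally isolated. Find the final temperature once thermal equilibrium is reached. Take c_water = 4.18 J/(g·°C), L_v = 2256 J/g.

Heat gained plus heat lost sum to zero:
latent heat released on condensation: 36.62×2256 = 82615
  condensed water 100 °C→T: 153.07(T − 100)
  original water: 5434(T − 39.85)
5587.1 T = 82615 + 15307 + 216545 = 314467
T ≈ 56.28 °C (< 100 °C, so full condensation is consistent).

T_f ≈ 56.3 °C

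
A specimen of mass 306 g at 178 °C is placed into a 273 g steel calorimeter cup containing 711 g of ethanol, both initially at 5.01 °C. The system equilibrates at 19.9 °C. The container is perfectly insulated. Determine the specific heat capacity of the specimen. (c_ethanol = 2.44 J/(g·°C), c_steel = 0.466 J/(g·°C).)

c ≈ 0.573 J/(g·°C)

Taking heat into each body as positive, Σ m c ΔT = 0:
306×c×(19.9 − 178) + 711×2.44×(19.9 − 5.01) + 273×0.466×(19.9 − 5.01) = 0
-48379 c = -27726
c = -27726/-48379 ≈ 0.5731 J/(g·°C)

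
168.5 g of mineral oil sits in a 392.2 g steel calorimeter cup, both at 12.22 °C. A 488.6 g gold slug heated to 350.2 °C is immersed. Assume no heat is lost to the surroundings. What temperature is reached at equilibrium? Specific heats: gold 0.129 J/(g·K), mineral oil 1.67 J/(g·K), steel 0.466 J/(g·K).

T_f ≈ 52.6 °C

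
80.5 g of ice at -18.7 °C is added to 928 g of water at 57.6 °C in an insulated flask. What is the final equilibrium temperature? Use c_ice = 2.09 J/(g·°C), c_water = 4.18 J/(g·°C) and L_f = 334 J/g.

T_f ≈ 45.9 °C

Energy conservation, ΣQ = 0:
ice -18.7→0 °C: 80.5×2.09×18.7 = 3146.2; fusion: m_ice L_f = 80.5×334 = 26887; warm the meltwater: 336.49 T; water: 3879(T − 57.6)
4215.5 T = 223433 − 30033 = 193400
T ≈ 45.88 °C (positive, so assuming full melt was valid).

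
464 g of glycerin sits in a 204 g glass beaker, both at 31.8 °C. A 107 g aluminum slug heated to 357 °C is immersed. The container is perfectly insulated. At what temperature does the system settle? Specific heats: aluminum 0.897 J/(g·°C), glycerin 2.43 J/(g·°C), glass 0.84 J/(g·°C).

T_f ≈ 54.2 °C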